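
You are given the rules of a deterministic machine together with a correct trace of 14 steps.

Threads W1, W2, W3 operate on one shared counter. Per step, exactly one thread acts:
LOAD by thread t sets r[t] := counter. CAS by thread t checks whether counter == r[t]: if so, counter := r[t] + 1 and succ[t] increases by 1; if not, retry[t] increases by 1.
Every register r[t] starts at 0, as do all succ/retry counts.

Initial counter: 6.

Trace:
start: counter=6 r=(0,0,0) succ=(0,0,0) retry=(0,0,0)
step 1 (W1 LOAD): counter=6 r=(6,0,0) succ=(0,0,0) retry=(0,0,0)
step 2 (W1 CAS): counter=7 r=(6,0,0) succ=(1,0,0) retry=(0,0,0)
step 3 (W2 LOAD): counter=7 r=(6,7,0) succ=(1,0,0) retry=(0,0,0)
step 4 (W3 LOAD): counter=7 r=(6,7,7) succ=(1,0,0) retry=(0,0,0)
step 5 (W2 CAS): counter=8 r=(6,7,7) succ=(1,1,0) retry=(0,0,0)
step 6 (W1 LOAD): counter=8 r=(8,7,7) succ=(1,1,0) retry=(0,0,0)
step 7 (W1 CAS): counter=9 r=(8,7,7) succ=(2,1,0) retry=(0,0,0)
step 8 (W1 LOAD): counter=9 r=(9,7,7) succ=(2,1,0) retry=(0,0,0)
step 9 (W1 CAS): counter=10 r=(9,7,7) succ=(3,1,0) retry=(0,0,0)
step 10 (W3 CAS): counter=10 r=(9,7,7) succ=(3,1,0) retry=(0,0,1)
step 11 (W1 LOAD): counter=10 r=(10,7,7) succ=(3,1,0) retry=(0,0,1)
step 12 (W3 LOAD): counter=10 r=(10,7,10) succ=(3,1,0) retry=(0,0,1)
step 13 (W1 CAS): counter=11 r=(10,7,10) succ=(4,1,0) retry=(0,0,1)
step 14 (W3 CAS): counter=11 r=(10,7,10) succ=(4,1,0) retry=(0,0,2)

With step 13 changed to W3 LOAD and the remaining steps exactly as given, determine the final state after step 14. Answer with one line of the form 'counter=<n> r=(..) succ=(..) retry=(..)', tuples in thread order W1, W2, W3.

(re-executing from step 13 with the substitution; state before step 13: counter=10 r=(10,7,10) succ=(3,1,0) retry=(0,0,1))
step 13 (W3 LOAD): counter=10 r=(10,7,10) succ=(3,1,0) retry=(0,0,1)
step 14 (W3 CAS): counter=11 r=(10,7,10) succ=(3,1,1) retry=(0,0,1)

counter=11 r=(10,7,10) succ=(3,1,1) retry=(0,0,1)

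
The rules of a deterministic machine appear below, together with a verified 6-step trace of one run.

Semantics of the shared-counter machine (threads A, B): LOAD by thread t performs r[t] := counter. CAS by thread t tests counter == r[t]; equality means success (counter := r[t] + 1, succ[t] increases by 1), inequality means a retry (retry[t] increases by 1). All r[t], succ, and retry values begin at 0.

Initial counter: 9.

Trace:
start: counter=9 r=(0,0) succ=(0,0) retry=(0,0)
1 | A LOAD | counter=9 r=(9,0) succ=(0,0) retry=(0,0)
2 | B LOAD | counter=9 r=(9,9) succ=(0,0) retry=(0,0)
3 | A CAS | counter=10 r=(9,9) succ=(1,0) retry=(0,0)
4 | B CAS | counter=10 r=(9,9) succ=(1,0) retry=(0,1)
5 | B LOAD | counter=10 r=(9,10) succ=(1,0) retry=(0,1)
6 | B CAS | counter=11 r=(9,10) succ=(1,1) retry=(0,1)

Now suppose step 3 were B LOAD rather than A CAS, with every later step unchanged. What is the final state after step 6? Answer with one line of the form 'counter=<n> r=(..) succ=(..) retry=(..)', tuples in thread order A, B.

(re-executing from step 3 with the substitution; state before step 3: counter=9 r=(9,9) succ=(0,0) retry=(0,0))
3 | B LOAD | counter=9 r=(9,9) succ=(0,0) retry=(0,0)
4 | B CAS | counter=10 r=(9,9) succ=(0,1) retry=(0,0)
5 | B LOAD | counter=10 r=(9,10) succ=(0,1) retry=(0,0)
6 | B CAS | counter=11 r=(9,10) succ=(0,2) retry=(0,0)

counter=11 r=(9,10) succ=(0,2) retry=(0,0)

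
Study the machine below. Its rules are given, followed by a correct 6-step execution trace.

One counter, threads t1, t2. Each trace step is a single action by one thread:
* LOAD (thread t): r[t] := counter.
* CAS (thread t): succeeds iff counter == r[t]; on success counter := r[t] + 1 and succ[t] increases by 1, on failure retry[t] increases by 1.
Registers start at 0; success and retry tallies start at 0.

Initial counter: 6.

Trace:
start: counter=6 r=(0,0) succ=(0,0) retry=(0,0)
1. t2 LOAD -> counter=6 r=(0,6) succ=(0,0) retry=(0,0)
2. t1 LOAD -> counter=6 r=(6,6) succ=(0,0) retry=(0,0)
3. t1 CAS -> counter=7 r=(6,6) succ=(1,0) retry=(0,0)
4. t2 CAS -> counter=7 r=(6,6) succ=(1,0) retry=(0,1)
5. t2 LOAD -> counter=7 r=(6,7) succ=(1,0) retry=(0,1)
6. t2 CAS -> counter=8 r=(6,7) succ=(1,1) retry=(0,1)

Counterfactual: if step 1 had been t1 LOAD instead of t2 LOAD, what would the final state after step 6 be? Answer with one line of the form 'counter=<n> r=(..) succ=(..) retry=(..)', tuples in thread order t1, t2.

(re-executing from step 1 with the substitution; state before step 1: counter=6 r=(0,0) succ=(0,0) retry=(0,0))
1. t1 LOAD -> counter=6 r=(6,0) succ=(0,0) retry=(0,0)
2. t1 LOAD -> counter=6 r=(6,0) succ=(0,0) retry=(0,0)
3. t1 CAS -> counter=7 r=(6,0) succ=(1,0) retry=(0,0)
4. t2 CAS -> counter=7 r=(6,0) succ=(1,0) retry=(0,1)
5. t2 LOAD -> counter=7 r=(6,7) succ=(1,0) retry=(0,1)
6. t2 CAS -> counter=8 r=(6,7) succ=(1,1) retry=(0,1)

counter=8 r=(6,7) succ=(1,1) retry=(0,1)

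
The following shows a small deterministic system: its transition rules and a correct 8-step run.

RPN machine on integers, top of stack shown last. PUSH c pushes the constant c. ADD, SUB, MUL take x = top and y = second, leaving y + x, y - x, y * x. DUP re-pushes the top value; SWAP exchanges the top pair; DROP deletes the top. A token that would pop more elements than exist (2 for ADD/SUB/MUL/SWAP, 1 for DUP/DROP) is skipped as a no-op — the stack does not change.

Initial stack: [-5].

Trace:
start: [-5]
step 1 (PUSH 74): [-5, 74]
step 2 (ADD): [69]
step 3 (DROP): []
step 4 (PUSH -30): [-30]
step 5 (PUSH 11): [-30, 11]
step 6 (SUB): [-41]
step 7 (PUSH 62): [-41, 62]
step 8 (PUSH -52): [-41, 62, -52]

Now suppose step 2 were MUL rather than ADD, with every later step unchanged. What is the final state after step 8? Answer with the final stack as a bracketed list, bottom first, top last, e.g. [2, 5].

(re-executing from step 2 with the substitution; state before step 2: [-5, 74])
step 2 (MUL): [-370]
step 3 (DROP): []
step 4 (PUSH -30): [-30]
step 5 (PUSH 11): [-30, 11]
step 6 (SUB): [-41]
step 7 (PUSH 62): [-41, 62]
step 8 (PUSH -52): [-41, 62, -52]

[-41, 62, -52]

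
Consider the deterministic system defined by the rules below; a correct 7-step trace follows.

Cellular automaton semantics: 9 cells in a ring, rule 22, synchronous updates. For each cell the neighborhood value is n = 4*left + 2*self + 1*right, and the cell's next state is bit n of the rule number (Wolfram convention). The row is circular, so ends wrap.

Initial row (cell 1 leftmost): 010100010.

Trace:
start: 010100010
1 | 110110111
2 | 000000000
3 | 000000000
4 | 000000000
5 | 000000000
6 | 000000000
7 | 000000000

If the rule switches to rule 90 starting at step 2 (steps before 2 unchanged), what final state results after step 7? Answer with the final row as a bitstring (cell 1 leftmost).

(re-executing steps 2..7 under rule 90; state before step 2: 110110111)
2 | 010110100
3 | 100110010
4 | 011111100
5 | 110000110
6 | 111001110
7 | 101111010

101111010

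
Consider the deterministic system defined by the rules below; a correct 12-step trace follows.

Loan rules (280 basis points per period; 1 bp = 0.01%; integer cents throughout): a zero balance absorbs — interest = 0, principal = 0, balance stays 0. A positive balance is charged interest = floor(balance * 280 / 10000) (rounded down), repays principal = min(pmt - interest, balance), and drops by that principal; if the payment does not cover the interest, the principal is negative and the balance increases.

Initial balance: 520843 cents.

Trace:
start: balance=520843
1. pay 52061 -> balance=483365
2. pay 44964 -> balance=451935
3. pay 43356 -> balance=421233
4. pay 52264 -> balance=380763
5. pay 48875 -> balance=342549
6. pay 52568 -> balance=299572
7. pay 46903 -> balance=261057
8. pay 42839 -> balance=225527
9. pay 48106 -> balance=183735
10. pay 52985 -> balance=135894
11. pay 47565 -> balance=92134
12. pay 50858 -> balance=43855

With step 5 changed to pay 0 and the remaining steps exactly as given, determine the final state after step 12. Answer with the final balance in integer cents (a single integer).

103151

(re-executing from step 5 with the substitution; state before step 5: balance=380763)
5. pay 0 -> balance=391424
6. pay 52568 -> balance=349815
7. pay 46903 -> balance=312706
8. pay 42839 -> balance=278622
9. pay 48106 -> balance=238317
10. pay 52985 -> balance=192004
11. pay 47565 -> balance=149815
12. pay 50858 -> balance=103151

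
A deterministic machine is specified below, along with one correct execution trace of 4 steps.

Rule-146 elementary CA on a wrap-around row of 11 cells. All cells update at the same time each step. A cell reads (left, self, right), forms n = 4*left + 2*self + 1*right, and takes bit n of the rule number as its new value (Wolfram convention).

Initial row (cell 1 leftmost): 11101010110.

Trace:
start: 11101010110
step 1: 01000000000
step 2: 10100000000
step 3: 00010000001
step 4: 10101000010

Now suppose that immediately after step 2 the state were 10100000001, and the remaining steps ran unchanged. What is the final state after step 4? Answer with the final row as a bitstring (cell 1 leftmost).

00101000101

state after step 2 := 10100000001
step 3: 00010000010
step 4: 00101000101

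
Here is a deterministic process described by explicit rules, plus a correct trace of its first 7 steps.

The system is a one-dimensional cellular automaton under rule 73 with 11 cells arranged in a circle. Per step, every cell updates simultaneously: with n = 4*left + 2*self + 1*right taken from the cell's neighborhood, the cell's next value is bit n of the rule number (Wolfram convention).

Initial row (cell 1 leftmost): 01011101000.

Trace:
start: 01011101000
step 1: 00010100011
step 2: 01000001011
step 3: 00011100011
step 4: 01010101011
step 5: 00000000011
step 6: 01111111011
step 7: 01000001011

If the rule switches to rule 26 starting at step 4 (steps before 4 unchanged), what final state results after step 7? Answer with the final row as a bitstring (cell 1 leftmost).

(re-executing steps 4..7 under rule 26; state before step 4: 00011100011)
step 4: 10110010110
step 5: 00101100100
step 6: 01001011010
step 7: 10110010001

10110010001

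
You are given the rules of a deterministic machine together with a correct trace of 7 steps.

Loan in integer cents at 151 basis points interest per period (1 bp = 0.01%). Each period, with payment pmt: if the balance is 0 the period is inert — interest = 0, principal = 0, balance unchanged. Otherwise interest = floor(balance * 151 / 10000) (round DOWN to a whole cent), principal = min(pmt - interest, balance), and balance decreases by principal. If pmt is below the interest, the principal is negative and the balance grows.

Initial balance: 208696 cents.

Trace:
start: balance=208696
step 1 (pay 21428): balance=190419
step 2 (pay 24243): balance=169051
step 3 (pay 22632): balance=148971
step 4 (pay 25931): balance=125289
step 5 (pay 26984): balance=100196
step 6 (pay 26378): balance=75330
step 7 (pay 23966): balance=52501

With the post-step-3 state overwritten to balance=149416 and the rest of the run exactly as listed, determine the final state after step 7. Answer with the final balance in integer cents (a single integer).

state after step 3 := balance=149416
step 4 (pay 25931): balance=125741
step 5 (pay 26984): balance=100655
step 6 (pay 26378): balance=75796
step 7 (pay 23966): balance=52974

52974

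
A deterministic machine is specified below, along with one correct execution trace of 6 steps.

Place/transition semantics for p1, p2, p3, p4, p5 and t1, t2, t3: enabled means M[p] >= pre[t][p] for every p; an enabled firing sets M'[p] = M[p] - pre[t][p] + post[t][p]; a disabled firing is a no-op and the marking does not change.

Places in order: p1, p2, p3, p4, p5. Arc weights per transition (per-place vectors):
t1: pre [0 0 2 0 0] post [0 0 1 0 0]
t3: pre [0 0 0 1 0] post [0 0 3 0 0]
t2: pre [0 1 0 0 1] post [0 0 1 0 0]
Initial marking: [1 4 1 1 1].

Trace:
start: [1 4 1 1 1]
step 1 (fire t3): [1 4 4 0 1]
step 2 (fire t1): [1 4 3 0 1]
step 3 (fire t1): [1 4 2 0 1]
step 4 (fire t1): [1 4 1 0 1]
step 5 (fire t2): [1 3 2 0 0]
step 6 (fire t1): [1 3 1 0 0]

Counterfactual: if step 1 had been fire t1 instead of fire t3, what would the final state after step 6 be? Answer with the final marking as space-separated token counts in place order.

(re-executing from step 1 with the substitution; state before step 1: [1 4 1 1 1])
step 1 (fire t1): [1 4 1 1 1]
step 2 (fire t1): [1 4 1 1 1]
step 3 (fire t1): [1 4 1 1 1]
step 4 (fire t1): [1 4 1 1 1]
step 5 (fire t2): [1 3 2 1 0]
step 6 (fire t1): [1 3 1 1 0]

1 3 1 1 0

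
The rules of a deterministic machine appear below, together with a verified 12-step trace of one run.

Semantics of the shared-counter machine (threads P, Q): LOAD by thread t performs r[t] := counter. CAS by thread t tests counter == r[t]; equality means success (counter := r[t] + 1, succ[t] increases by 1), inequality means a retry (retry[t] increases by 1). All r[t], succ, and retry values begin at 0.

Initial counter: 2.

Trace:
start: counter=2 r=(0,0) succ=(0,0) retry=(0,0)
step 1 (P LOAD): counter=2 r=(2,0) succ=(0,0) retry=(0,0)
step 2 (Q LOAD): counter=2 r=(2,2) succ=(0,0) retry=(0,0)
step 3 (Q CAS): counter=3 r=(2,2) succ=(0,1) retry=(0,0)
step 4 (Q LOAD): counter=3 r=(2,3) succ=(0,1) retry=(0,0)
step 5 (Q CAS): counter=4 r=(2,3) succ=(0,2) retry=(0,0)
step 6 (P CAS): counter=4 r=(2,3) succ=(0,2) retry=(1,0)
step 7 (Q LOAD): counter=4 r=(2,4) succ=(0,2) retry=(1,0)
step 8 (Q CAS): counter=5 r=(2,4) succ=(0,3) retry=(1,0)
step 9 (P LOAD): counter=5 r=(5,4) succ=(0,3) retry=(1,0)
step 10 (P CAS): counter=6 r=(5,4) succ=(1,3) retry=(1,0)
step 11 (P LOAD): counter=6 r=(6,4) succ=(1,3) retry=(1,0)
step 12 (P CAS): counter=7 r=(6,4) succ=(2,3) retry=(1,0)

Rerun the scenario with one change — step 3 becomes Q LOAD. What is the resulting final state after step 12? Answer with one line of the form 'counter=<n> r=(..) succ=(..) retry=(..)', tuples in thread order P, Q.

counter=6 r=(5,3) succ=(2,2) retry=(1,0)

(re-executing from step 3 with the substitution; state before step 3: counter=2 r=(2,2) succ=(0,0) retry=(0,0))
step 3 (Q LOAD): counter=2 r=(2,2) succ=(0,0) retry=(0,0)
step 4 (Q LOAD): counter=2 r=(2,2) succ=(0,0) retry=(0,0)
step 5 (Q CAS): counter=3 r=(2,2) succ=(0,1) retry=(0,0)
step 6 (P CAS): counter=3 r=(2,2) succ=(0,1) retry=(1,0)
step 7 (Q LOAD): counter=3 r=(2,3) succ=(0,1) retry=(1,0)
step 8 (Q CAS): counter=4 r=(2,3) succ=(0,2) retry=(1,0)
step 9 (P LOAD): counter=4 r=(4,3) succ=(0,2) retry=(1,0)
step 10 (P CAS): counter=5 r=(4,3) succ=(1,2) retry=(1,0)
step 11 (P LOAD): counter=5 r=(5,3) succ=(1,2) retry=(1,0)
step 12 (P CAS): counter=6 r=(5,3) succ=(2,2) retry=(1,0)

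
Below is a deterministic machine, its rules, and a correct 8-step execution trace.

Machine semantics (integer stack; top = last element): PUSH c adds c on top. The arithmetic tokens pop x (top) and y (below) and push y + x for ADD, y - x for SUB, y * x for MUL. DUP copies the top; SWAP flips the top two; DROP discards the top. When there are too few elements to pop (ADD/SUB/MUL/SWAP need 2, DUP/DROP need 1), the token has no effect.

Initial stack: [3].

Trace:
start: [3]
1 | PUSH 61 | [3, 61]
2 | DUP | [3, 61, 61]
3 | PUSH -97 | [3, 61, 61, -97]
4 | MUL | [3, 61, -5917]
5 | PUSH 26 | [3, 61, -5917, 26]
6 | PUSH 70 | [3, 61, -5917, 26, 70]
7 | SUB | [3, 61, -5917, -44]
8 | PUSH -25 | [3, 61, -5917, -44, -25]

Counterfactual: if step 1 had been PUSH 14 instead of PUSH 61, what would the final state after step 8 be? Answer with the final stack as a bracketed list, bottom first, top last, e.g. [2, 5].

(re-executing from step 1 with the substitution; state before step 1: [3])
1 | PUSH 14 | [3, 14]
2 | DUP | [3, 14, 14]
3 | PUSH -97 | [3, 14, 14, -97]
4 | MUL | [3, 14, -1358]
5 | PUSH 26 | [3, 14, -1358, 26]
6 | PUSH 70 | [3, 14, -1358, 26, 70]
7 | SUB | [3, 14, -1358, -44]
8 | PUSH -25 | [3, 14, -1358, -44, -25]

[3, 14, -1358, -44, -25]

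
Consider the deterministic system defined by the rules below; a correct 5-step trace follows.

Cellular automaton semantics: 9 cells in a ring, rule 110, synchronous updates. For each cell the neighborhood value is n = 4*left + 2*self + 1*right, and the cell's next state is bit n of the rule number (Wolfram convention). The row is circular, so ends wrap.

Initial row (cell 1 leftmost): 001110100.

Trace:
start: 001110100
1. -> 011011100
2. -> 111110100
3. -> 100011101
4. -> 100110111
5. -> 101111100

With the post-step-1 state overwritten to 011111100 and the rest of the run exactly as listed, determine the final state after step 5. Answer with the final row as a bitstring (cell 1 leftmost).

110110001

state after step 1 := 011111100
2. -> 110000100
3. -> 110001101
4. -> 010011111
5. -> 110110001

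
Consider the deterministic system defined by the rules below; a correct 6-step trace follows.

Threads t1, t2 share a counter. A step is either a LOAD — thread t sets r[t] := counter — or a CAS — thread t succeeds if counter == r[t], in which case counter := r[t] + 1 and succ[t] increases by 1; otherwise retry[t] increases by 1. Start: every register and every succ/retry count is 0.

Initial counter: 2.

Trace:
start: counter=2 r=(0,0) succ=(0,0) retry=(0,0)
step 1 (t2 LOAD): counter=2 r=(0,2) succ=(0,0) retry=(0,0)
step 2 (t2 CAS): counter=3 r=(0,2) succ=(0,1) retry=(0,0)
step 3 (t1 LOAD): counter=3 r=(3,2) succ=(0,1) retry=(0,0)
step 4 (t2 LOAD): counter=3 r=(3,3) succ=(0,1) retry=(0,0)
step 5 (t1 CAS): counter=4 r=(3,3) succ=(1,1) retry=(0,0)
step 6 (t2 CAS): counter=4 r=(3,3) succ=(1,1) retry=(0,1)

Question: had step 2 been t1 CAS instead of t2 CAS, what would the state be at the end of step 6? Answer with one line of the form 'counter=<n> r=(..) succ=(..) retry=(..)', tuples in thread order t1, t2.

(re-executing from step 2 with the substitution; state before step 2: counter=2 r=(0,2) succ=(0,0) retry=(0,0))
step 2 (t1 CAS): counter=2 r=(0,2) succ=(0,0) retry=(1,0)
step 3 (t1 LOAD): counter=2 r=(2,2) succ=(0,0) retry=(1,0)
step 4 (t2 LOAD): counter=2 r=(2,2) succ=(0,0) retry=(1,0)
step 5 (t1 CAS): counter=3 r=(2,2) succ=(1,0) retry=(1,0)
step 6 (t2 CAS): counter=3 r=(2,2) succ=(1,0) retry=(1,1)

counter=3 r=(2,2) succ=(1,0) retry=(1,1)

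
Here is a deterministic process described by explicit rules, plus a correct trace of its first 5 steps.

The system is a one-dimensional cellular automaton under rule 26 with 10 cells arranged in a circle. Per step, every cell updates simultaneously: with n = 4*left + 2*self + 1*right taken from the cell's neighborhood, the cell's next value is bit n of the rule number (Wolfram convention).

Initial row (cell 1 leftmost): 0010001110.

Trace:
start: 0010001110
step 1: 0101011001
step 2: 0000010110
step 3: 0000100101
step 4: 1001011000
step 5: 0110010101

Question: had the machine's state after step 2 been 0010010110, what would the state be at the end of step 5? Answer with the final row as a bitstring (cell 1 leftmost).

state after step 2 := 0010010110
step 3: 0101100101
step 4: 0001011000
step 5: 0010010100

0010010100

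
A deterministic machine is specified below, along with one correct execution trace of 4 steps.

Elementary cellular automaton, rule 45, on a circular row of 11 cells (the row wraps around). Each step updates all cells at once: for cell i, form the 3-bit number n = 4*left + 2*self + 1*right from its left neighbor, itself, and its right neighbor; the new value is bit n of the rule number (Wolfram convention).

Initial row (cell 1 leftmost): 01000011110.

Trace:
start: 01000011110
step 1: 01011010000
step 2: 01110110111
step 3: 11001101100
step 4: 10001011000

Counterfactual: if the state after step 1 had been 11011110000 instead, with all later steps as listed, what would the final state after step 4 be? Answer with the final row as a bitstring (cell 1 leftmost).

00000101111

state after step 1 := 11011110000
step 2: 10110000110
step 3: 11100110101
step 4: 00000101111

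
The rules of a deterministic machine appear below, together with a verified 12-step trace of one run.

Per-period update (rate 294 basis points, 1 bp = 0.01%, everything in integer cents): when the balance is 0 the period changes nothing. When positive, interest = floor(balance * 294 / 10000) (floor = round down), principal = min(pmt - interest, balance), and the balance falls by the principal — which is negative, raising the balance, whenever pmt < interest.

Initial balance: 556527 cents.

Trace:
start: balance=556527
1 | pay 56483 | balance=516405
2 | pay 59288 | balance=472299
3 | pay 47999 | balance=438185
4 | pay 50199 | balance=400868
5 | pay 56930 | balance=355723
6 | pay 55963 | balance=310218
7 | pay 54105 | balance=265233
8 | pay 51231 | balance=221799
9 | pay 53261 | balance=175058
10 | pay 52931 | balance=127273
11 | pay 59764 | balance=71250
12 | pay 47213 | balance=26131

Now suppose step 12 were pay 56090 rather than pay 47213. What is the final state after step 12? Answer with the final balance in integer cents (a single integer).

(re-executing from step 12 with the substitution; state before step 12: balance=71250)
12 | pay 56090 | balance=17254

17254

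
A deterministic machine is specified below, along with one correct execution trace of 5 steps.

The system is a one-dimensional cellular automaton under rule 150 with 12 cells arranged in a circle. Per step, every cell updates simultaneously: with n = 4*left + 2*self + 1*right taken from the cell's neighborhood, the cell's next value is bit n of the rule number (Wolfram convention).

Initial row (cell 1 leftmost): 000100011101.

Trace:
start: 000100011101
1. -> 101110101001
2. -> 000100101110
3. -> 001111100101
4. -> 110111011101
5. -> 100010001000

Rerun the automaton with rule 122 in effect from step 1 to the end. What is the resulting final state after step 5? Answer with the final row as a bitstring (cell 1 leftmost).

(re-executing steps 1..5 under rule 122; state before step 1: 000100011101)
1. -> 101010110110
2. -> 010101111111
3. -> 101011000001
4. -> 110111100011
5. -> 011100110110

011100110110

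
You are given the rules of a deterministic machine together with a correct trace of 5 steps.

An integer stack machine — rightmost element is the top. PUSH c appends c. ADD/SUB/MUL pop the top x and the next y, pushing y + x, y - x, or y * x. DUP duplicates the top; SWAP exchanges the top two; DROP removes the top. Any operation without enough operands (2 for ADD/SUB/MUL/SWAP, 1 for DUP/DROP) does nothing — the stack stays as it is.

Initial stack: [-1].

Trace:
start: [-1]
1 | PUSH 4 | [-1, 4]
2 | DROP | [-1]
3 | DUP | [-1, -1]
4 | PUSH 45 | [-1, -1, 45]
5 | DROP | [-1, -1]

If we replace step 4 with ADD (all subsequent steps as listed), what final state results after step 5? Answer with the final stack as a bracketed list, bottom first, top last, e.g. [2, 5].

[]

(re-executing from step 4 with the substitution; state before step 4: [-1, -1])
4 | ADD | [-2]
5 | DROP | []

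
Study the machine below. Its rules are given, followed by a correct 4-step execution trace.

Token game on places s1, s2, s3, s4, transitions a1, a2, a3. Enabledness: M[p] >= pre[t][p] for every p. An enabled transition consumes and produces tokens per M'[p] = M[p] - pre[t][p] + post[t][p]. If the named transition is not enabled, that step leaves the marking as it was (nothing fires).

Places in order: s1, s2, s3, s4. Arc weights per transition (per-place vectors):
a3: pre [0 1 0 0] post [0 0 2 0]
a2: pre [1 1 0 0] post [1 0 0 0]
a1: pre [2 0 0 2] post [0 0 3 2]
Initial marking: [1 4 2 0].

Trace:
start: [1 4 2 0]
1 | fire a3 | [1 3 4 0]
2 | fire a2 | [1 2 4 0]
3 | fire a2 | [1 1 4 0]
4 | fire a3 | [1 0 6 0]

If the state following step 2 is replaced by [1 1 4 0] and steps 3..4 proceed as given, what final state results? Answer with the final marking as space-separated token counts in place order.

1 0 4 0

state after step 2 := [1 1 4 0]
3 | fire a2 | [1 0 4 0]
4 | fire a3 | [1 0 4 0]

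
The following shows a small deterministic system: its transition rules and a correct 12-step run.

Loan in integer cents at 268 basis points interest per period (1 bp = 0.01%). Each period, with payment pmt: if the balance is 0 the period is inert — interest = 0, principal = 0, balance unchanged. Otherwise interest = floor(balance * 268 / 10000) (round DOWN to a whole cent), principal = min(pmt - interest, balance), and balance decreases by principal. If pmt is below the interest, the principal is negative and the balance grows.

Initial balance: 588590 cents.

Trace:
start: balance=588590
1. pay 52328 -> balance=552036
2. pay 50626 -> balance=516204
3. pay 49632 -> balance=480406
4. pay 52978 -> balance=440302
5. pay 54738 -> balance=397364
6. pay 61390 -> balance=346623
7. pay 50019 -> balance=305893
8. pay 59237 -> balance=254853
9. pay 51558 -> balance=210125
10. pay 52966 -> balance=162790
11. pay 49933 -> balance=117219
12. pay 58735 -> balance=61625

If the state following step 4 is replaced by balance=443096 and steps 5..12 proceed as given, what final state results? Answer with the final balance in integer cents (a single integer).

65076

state after step 4 := balance=443096
5. pay 54738 -> balance=400232
6. pay 61390 -> balance=349568
7. pay 50019 -> balance=308917
8. pay 59237 -> balance=257958
9. pay 51558 -> balance=213313
10. pay 52966 -> balance=166063
11. pay 49933 -> balance=120580
12. pay 58735 -> balance=65076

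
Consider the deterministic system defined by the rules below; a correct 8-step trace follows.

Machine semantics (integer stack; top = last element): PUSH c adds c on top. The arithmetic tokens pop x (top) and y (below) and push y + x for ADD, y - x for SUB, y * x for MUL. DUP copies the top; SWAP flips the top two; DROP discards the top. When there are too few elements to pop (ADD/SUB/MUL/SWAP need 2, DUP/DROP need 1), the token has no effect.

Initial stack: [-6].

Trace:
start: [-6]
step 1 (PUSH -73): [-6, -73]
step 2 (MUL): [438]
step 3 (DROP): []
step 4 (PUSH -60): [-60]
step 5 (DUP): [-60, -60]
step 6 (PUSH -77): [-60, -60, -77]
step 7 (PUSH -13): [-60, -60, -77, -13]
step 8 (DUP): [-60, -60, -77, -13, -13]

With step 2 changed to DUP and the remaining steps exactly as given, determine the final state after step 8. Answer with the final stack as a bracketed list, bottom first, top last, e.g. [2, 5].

[-6, -73, -60, -60, -77, -13, -13]

(re-executing from step 2 with the substitution; state before step 2: [-6, -73])
step 2 (DUP): [-6, -73, -73]
step 3 (DROP): [-6, -73]
step 4 (PUSH -60): [-6, -73, -60]
step 5 (DUP): [-6, -73, -60, -60]
step 6 (PUSH -77): [-6, -73, -60, -60, -77]
step 7 (PUSH -13): [-6, -73, -60, -60, -77, -13]
step 8 (DUP): [-6, -73, -60, -60, -77, -13, -13]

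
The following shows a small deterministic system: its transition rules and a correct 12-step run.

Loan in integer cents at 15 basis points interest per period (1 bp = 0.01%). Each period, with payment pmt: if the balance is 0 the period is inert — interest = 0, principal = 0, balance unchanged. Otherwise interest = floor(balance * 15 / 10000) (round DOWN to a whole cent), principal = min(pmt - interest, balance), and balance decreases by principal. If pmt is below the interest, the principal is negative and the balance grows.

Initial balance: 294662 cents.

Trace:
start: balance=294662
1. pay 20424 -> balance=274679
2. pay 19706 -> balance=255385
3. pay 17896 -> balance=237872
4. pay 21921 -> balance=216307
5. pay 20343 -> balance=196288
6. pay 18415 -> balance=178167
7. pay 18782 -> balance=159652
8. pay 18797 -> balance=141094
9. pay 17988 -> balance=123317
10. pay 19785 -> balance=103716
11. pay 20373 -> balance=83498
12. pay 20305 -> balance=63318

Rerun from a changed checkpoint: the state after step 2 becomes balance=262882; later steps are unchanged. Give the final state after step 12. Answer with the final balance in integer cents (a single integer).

state after step 2 := balance=262882
3. pay 17896 -> balance=245380
4. pay 21921 -> balance=223827
5. pay 20343 -> balance=203819
6. pay 18415 -> balance=185709
7. pay 18782 -> balance=167205
8. pay 18797 -> balance=148658
9. pay 17988 -> balance=130892
10. pay 19785 -> balance=111303
11. pay 20373 -> balance=91096
12. pay 20305 -> balance=70927

70927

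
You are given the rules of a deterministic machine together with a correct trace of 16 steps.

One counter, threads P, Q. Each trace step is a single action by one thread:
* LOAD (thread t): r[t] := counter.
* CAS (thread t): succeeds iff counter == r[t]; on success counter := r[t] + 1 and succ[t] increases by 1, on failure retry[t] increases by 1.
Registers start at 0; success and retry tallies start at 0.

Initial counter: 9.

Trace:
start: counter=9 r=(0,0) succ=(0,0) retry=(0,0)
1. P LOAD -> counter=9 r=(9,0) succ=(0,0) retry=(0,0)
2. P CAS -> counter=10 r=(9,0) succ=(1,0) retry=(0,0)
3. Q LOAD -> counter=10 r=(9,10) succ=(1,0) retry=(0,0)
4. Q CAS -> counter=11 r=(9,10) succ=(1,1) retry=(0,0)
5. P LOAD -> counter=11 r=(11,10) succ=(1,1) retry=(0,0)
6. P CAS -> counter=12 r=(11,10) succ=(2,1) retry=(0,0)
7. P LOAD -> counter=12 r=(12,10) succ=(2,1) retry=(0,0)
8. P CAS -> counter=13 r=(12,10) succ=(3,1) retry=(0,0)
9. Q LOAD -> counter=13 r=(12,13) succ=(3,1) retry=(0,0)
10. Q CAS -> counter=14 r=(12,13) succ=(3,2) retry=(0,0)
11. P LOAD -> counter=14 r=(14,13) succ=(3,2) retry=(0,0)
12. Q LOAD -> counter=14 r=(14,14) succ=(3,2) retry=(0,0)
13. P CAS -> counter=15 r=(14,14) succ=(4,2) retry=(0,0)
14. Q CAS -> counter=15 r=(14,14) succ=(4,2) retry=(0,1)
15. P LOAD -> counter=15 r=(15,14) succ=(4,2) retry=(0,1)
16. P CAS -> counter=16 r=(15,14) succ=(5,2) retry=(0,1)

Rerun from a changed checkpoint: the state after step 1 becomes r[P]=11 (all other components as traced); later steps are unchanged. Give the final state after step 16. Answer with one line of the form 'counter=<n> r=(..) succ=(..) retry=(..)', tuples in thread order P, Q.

counter=15 r=(14,13) succ=(4,2) retry=(1,1)

state after step 1 := counter=9 r=(11,0) succ=(0,0) retry=(0,0)
2. P CAS -> counter=9 r=(11,0) succ=(0,0) retry=(1,0)
3. Q LOAD -> counter=9 r=(11,9) succ=(0,0) retry=(1,0)
4. Q CAS -> counter=10 r=(11,9) succ=(0,1) retry=(1,0)
5. P LOAD -> counter=10 r=(10,9) succ=(0,1) retry=(1,0)
6. P CAS -> counter=11 r=(10,9) succ=(1,1) retry=(1,0)
7. P LOAD -> counter=11 r=(11,9) succ=(1,1) retry=(1,0)
8. P CAS -> counter=12 r=(11,9) succ=(2,1) retry=(1,0)
9. Q LOAD -> counter=12 r=(11,12) succ=(2,1) retry=(1,0)
10. Q CAS -> counter=13 r=(11,12) succ=(2,2) retry=(1,0)
11. P LOAD -> counter=13 r=(13,12) succ=(2,2) retry=(1,0)
12. Q LOAD -> counter=13 r=(13,13) succ=(2,2) retry=(1,0)
13. P CAS -> counter=14 r=(13,13) succ=(3,2) retry=(1,0)
14. Q CAS -> counter=14 r=(13,13) succ=(3,2) retry=(1,1)
15. P LOAD -> counter=14 r=(14,13) succ=(3,2) retry=(1,1)
16. P CAS -> counter=15 r=(14,13) succ=(4,2) retry=(1,1)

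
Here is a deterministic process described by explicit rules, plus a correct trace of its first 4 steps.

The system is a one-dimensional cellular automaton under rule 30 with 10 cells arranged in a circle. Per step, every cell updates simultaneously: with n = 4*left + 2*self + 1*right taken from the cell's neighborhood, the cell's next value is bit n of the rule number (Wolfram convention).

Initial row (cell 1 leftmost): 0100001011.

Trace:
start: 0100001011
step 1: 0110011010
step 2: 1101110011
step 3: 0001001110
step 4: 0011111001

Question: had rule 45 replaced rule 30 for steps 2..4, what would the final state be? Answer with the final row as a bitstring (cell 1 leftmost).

0111110001

(re-executing steps 2..4 under rule 45; state before step 2: 0110011010)
step 2: 0100010110
step 3: 0101011100
step 4: 0111110001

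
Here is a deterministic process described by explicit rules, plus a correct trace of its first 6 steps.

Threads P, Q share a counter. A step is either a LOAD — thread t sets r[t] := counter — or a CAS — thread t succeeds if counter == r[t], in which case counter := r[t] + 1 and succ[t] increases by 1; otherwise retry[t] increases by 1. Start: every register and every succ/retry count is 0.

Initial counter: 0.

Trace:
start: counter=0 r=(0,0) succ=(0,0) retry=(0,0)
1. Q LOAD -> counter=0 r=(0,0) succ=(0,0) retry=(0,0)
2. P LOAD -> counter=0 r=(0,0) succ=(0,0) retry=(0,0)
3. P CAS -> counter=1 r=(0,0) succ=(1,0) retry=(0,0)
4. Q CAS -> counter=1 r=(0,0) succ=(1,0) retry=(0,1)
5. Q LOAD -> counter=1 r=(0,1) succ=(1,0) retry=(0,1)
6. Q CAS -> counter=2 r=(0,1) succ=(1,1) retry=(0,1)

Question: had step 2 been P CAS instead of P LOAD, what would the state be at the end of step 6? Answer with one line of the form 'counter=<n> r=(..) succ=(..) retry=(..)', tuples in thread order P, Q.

(re-executing from step 2 with the substitution; state before step 2: counter=0 r=(0,0) succ=(0,0) retry=(0,0))
2. P CAS -> counter=1 r=(0,0) succ=(1,0) retry=(0,0)
3. P CAS -> counter=1 r=(0,0) succ=(1,0) retry=(1,0)
4. Q CAS -> counter=1 r=(0,0) succ=(1,0) retry=(1,1)
5. Q LOAD -> counter=1 r=(0,1) succ=(1,0) retry=(1,1)
6. Q CAS -> counter=2 r=(0,1) succ=(1,1) retry=(1,1)

counter=2 r=(0,1) succ=(1,1) retry=(1,1)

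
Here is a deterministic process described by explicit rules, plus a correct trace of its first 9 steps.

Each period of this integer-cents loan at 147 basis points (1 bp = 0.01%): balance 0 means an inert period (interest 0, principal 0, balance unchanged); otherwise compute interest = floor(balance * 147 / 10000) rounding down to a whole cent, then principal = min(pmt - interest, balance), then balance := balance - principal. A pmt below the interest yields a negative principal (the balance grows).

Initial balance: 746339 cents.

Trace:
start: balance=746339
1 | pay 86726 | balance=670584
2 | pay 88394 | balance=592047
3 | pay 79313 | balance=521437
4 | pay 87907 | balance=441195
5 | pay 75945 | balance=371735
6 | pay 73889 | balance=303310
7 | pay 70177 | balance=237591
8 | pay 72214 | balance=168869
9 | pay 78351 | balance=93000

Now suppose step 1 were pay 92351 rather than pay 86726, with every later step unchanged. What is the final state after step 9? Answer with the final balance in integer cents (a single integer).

86677

(re-executing from step 1 with the substitution; state before step 1: balance=746339)
1 | pay 92351 | balance=664959
2 | pay 88394 | balance=586339
3 | pay 79313 | balance=515645
4 | pay 87907 | balance=435317
5 | pay 75945 | balance=365771
6 | pay 73889 | balance=297258
7 | pay 70177 | balance=231450
8 | pay 72214 | balance=162638
9 | pay 78351 | balance=86677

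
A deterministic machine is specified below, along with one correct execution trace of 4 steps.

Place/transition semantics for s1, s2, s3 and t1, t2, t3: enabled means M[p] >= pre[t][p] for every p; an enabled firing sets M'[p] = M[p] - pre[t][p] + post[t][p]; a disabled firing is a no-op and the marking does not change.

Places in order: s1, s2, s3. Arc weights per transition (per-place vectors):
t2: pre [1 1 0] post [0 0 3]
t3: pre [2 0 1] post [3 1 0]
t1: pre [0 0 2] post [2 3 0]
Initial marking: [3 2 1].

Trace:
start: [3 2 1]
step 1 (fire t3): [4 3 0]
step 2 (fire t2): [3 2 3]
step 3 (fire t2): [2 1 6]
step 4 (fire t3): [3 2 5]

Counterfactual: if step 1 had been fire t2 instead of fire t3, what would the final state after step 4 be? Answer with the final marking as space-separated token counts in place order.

1 0 7

(re-executing from step 1 with the substitution; state before step 1: [3 2 1])
step 1 (fire t2): [2 1 4]
step 2 (fire t2): [1 0 7]
step 3 (fire t2): [1 0 7]
step 4 (fire t3): [1 0 7]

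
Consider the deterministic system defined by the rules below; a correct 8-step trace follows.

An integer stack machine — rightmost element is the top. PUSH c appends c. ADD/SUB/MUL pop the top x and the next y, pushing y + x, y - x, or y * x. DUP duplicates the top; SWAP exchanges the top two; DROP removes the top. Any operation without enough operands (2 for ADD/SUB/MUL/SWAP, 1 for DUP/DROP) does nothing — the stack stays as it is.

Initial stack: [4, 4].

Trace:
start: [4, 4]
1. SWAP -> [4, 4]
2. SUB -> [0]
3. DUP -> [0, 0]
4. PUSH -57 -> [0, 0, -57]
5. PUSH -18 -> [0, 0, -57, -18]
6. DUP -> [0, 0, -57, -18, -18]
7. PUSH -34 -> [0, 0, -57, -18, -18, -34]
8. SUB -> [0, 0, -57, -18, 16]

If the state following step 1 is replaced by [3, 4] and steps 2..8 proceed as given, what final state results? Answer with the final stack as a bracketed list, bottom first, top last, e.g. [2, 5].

state after step 1 := [3, 4]
2. SUB -> [-1]
3. DUP -> [-1, -1]
4. PUSH -57 -> [-1, -1, -57]
5. PUSH -18 -> [-1, -1, -57, -18]
6. DUP -> [-1, -1, -57, -18, -18]
7. PUSH -34 -> [-1, -1, -57, -18, -18, -34]
8. SUB -> [-1, -1, -57, -18, 16]

[-1, -1, -57, -18, 16]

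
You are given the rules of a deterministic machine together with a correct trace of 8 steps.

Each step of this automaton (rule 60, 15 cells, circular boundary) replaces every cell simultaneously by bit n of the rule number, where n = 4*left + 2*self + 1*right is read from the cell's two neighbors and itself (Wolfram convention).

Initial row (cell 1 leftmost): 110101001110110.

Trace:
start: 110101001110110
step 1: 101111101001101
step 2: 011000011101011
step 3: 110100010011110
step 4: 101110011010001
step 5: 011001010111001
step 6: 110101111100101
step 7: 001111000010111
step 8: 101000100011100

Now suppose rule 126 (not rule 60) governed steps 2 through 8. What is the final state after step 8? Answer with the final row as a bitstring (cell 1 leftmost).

(re-executing steps 2..8 under rule 126; state before step 2: 101111101001101)
step 2: 111000111111111
step 3: 001101100000000
step 4: 011111110000000
step 5: 110000011000000
step 6: 111000111100001
step 7: 001101100110011
step 8: 111111111111111

111111111111111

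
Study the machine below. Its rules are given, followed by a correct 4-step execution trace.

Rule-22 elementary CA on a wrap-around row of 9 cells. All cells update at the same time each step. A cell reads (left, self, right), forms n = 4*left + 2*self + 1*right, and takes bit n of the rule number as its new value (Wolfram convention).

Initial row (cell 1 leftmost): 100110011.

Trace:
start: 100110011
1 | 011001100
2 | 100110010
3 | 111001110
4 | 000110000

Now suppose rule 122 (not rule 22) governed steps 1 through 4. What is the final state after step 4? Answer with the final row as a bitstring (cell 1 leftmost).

111001111

(re-executing steps 1..4 under rule 122; state before step 1: 100110011)
1 | 111111110
2 | 100000011
3 | 110000110
4 | 111001111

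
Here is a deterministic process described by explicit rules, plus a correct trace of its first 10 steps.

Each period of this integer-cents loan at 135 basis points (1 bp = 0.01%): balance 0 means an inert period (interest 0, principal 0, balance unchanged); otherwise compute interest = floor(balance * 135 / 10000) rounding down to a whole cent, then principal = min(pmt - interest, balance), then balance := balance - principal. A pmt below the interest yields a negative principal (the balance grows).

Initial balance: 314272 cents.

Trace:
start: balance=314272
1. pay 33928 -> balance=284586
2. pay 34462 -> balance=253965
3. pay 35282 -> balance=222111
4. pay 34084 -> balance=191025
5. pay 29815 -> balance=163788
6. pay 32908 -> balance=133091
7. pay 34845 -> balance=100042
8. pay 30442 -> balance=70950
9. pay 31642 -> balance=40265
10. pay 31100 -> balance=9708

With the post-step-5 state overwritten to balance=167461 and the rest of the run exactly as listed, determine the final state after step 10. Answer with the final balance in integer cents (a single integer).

state after step 5 := balance=167461
6. pay 32908 -> balance=136813
7. pay 34845 -> balance=103814
8. pay 30442 -> balance=74773
9. pay 31642 -> balance=44140
10. pay 31100 -> balance=13635

13635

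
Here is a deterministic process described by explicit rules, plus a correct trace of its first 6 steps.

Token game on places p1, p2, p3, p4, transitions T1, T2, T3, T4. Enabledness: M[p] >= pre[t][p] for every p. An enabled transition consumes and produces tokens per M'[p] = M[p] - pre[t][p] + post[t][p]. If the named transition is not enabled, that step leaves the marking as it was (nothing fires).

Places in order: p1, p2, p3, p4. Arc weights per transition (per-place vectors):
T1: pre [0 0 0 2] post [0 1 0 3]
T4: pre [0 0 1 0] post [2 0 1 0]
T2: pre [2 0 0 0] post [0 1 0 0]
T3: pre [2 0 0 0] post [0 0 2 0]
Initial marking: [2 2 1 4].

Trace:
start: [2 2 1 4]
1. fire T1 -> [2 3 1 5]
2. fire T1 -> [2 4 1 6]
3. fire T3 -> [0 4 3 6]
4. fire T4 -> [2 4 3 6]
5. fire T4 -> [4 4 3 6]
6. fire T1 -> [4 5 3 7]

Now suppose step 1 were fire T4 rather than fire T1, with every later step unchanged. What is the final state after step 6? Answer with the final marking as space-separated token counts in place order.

(re-executing from step 1 with the substitution; state before step 1: [2 2 1 4])
1. fire T4 -> [4 2 1 4]
2. fire T1 -> [4 3 1 5]
3. fire T3 -> [2 3 3 5]
4. fire T4 -> [4 3 3 5]
5. fire T4 -> [6 3 3 5]
6. fire T1 -> [6 4 3 6]

6 4 3 6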